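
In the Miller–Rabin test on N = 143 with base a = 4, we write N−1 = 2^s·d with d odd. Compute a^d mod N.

143 − 1 = 142 = 2^1 · 71, so d = 71.
4^1 ≡ 4 (mod 143)
4^2 ≡ 4^2 = 16 ≡ 16 (mod 143)
4^4 ≡ 16^2 = 256 ≡ 113 (mod 143)
4^8 ≡ 113^2 = 12769 ≡ 42 (mod 143)
4^16 ≡ 42^2 = 1764 ≡ 48 (mod 143)
4^32 ≡ 48^2 = 2304 ≡ 16 (mod 143)
4^64 ≡ 16^2 = 256 ≡ 113 (mod 143)
71 = 64 + 4 + 2 + 1 in binary powers of 2.
So 4^71 ≡ 113 · 113 · 16 · 4 ≡ 114 (mod 143).
Squaring chain: 114; never reaches −1, so base 4 is a Miller–Rabin witness that 143 is composite.

114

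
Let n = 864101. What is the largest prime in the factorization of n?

864101 = 7 · 123443
123443 = 19 · 6497
6497 = 73 · 89
89 is prime.
So 864101 = 7 · 19 · 73 · 89; the largest prime factor is 89.

89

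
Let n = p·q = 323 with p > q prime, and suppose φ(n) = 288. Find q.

17

φ(n) = (p−1)(q−1) = n − (p+q) + 1, so p + q = 323 − 288 + 1 = 36.
p and q are the roots of t² − 36t + 323 = 0.
Discriminant: 36² − 4·323 = 1296 − 1292 = 4; √4 = 2.
q = (36 − 2)/2 = 17, p = (36 + 2)/2 = 19.
Check: 17 · 19 = 323.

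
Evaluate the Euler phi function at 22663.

22360

Factor: 22663 = 131 · 173.
φ(22663) = (131−1) · (173−1) = 130 · 172 = 22360.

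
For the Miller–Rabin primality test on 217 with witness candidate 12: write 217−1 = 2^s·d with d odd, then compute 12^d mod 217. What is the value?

27

217 − 1 = 216 = 2^3 · 27, so d = 27.
12^1 ≡ 12 (mod 217)
12^2 ≡ 12^2 = 144 ≡ 144 (mod 217)
12^4 ≡ 144^2 = 20736 ≡ 121 (mod 217)
12^8 ≡ 121^2 = 14641 ≡ 102 (mod 217)
12^16 ≡ 102^2 = 10404 ≡ 205 (mod 217)
27 = 16 + 8 + 2 + 1 in binary powers of 2.
So 12^27 ≡ 205 · 102 · 144 · 12 ≡ 27 (mod 217).
Squaring chain: 27 → 78 → 8; never reaches −1, so base 12 is a Miller–Rabin witness that 217 is composite.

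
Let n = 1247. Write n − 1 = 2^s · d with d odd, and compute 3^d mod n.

824

1247 − 1 = 1246 = 2^1 · 623, so d = 623.
3^1 ≡ 3 (mod 1247)
3^2 ≡ 3^2 = 9 ≡ 9 (mod 1247)
3^4 ≡ 9^2 = 81 ≡ 81 (mod 1247)
3^8 ≡ 81^2 = 6561 ≡ 326 (mod 1247)
3^16 ≡ 326^2 = 106276 ≡ 281 (mod 1247)
3^32 ≡ 281^2 = 78961 ≡ 400 (mod 1247)
3^64 ≡ 400^2 = 160000 ≡ 384 (mod 1247)
3^128 ≡ 384^2 = 147456 ≡ 310 (mod 1247)
3^256 ≡ 310^2 = 96100 ≡ 81 (mod 1247)
3^512 ≡ 81^2 = 6561 ≡ 326 (mod 1247)
623 = 512 + 64 + 32 + 8 + 4 + 2 + 1 in binary powers of 2.
So 3^623 ≡ 326 · 384 · 400 · 326 · 81 · 9 · 3 ≡ 824 (mod 1247).
Squaring chain: 824; never reaches −1, so base 3 is a Miller–Rabin witness that 1247 is composite.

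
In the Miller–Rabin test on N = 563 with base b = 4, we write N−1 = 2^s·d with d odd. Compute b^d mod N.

1

563 − 1 = 562 = 2^1 · 281, so d = 281.
4^1 ≡ 4 (mod 563)
4^2 ≡ 4^2 = 16 ≡ 16 (mod 563)
4^4 ≡ 16^2 = 256 ≡ 256 (mod 563)
4^8 ≡ 256^2 = 65536 ≡ 228 (mod 563)
4^16 ≡ 228^2 = 51984 ≡ 188 (mod 563)
4^32 ≡ 188^2 = 35344 ≡ 438 (mod 563)
4^64 ≡ 438^2 = 191844 ≡ 424 (mod 563)
4^128 ≡ 424^2 = 179776 ≡ 179 (mod 563)
4^256 ≡ 179^2 = 32041 ≡ 513 (mod 563)
281 = 256 + 16 + 8 + 1 in binary powers of 2.
So 4^281 ≡ 513 · 188 · 228 · 4 ≡ 1 (mod 563).
Since 4^d ≡ 1 (mod 563), base 4 does not prove 563 composite.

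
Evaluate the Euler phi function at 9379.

9184

Factor: 9379 = 83 · 113.
φ(9379) = (83−1) · (113−1) = 82 · 112 = 9184.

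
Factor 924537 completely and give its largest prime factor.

924537 = 3 · 308179
308179 = 47 · 6557
6557 = 79 · 83
83 is prime.
So 924537 = 3 · 47 · 79 · 83; the largest prime factor is 83.

83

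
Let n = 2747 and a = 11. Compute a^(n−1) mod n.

1320

11^1 ≡ 11 (mod 2747)
11^2 ≡ 11^2 = 121 ≡ 121 (mod 2747)
11^4 ≡ 121^2 = 14641 ≡ 906 (mod 2747)
11^8 ≡ 906^2 = 820836 ≡ 2230 (mod 2747)
11^16 ≡ 2230^2 = 4972900 ≡ 830 (mod 2747)
11^32 ≡ 830^2 = 688900 ≡ 2150 (mod 2747)
11^64 ≡ 2150^2 = 4622500 ≡ 2046 (mod 2747)
11^128 ≡ 2046^2 = 4186116 ≡ 2435 (mod 2747)
11^256 ≡ 2435^2 = 5929225 ≡ 1199 (mod 2747)
11^512 ≡ 1199^2 = 1437601 ≡ 920 (mod 2747)
11^1024 ≡ 920^2 = 846400 ≡ 324 (mod 2747)
11^2048 ≡ 324^2 = 104976 ≡ 590 (mod 2747)
2746 = 2048 + 512 + 128 + 32 + 16 + 8 + 2 in binary powers of 2.
So 11^2746 ≡ 590 · 920 · 2435 · 2150 · 830 · 2230 · 121 ≡ 1320 (mod 2747).
Since 1320 ≠ 1, base 11 is a Fermat witness: 2747 is composite.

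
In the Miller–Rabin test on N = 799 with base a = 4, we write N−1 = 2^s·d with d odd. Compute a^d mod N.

676

799 − 1 = 798 = 2^1 · 399, so d = 399.
4^1 ≡ 4 (mod 799)
4^2 ≡ 4^2 = 16 ≡ 16 (mod 799)
4^4 ≡ 16^2 = 256 ≡ 256 (mod 799)
4^8 ≡ 256^2 = 65536 ≡ 18 (mod 799)
4^16 ≡ 18^2 = 324 ≡ 324 (mod 799)
4^32 ≡ 324^2 = 104976 ≡ 307 (mod 799)
4^64 ≡ 307^2 = 94249 ≡ 766 (mod 799)
4^128 ≡ 766^2 = 586756 ≡ 290 (mod 799)
4^256 ≡ 290^2 = 84100 ≡ 205 (mod 799)
399 = 256 + 128 + 8 + 4 + 2 + 1 in binary powers of 2.
So 4^399 ≡ 205 · 290 · 18 · 256 · 16 · 4 ≡ 676 (mod 799).
Squaring chain: 676; never reaches −1, so base 4 is a Miller–Rabin witness that 799 is composite.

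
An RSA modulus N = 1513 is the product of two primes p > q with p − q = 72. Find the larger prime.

89

Since p = q + 72, we have 1513 = q(q + 72), so q² + 72q − 1513 = 0.
Discriminant: 72² + 4·1513 = 5184 + 6052 = 11236; √11236 = 106.
q = (−72 + 106)/2 = 17, and p = q + 72 = 89.
Check: 17 · 89 = 1513.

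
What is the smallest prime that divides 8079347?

8079347 is odd.
Digit sum 38, not divisible by 3.
Ends in 7: not divisible by 5.
7: 8079347 = 7·1154192 + 3
11: 8079347 = 11·734486 + 1
13: 8079347 = 13·621488 + 3
17: 8079347 = 17·475255 + 12
19: 8079347 = 19·425228 + 15
23: 8079347 = 23·351275 + 22
29: 8079347 = 29·278598 + 5
31: 8079347 = 31·260624 + 3
37: 8079347 = 37·218360 + 27
41: 8079347 = 41·197057 + 10
43: 8079347 = 43·187891 + 34
47: 8079347 = 47·171901

47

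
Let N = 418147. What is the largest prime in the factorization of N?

418147 = 67 · 6241
6241 = 79 · 79
79 = 79 · 1
So 418147 = 67 · 79^2; the largest prime factor is 79.

79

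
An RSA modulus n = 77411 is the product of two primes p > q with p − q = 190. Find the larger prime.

389

Since p = q + 190, we have 77411 = q(q + 190), so q² + 190q − 77411 = 0.
Discriminant: 190² + 4·77411 = 36100 + 309644 = 345744; √345744 = 588.
q = (−190 + 588)/2 = 199, and p = q + 190 = 389.
Check: 199 · 389 = 77411.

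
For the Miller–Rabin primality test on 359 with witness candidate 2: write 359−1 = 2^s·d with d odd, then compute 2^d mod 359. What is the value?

1

359 − 1 = 358 = 2^1 · 179, so d = 179.
2^1 ≡ 2 (mod 359)
2^2 ≡ 2^2 = 4 ≡ 4 (mod 359)
2^4 ≡ 4^2 = 16 ≡ 16 (mod 359)
2^8 ≡ 16^2 = 256 ≡ 256 (mod 359)
2^16 ≡ 256^2 = 65536 ≡ 198 (mod 359)
2^32 ≡ 198^2 = 39204 ≡ 73 (mod 359)
2^64 ≡ 73^2 = 5329 ≡ 303 (mod 359)
2^128 ≡ 303^2 = 91809 ≡ 264 (mod 359)
179 = 128 + 32 + 16 + 2 + 1 in binary powers of 2.
So 2^179 ≡ 264 · 73 · 198 · 4 · 2 ≡ 1 (mod 359).
Since 2^d ≡ 1 (mod 359), base 2 does not prove 359 composite.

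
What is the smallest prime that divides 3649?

3649 is odd.
Digit sum 22, not divisible by 3.
Ends in 9: not divisible by 5.
7: 3649 = 7·521 + 2
11: 3649 = 11·331 + 8
13: 3649 = 13·280 + 9
17: 3649 = 17·214 + 11
19: 3649 = 19·192 + 1
23: 3649 = 23·158 + 15
29: 3649 = 29·125 + 24
31: 3649 = 31·117 + 22
37: 3649 = 37·98 + 23
41: 3649 = 41·89

41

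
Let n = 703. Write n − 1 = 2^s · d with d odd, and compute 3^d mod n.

702

703 − 1 = 702 = 2^1 · 351, so d = 351.
3^1 ≡ 3 (mod 703)
3^2 ≡ 3^2 = 9 ≡ 9 (mod 703)
3^4 ≡ 9^2 = 81 ≡ 81 (mod 703)
3^8 ≡ 81^2 = 6561 ≡ 234 (mod 703)
3^16 ≡ 234^2 = 54756 ≡ 625 (mod 703)
3^32 ≡ 625^2 = 390625 ≡ 460 (mod 703)
3^64 ≡ 460^2 = 211600 ≡ 700 (mod 703)
3^128 ≡ 700^2 = 490000 ≡ 9 (mod 703)
3^256 ≡ 9^2 = 81 ≡ 81 (mod 703)
351 = 256 + 64 + 16 + 8 + 4 + 2 + 1 in binary powers of 2.
So 3^351 ≡ 81 · 700 · 625 · 234 · 81 · 9 · 3 ≡ 702 (mod 703).
Since 3^d ≡ 702 (mod 703), base 3 does not prove 703 composite.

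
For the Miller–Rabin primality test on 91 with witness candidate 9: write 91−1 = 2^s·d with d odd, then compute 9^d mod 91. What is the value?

1

91 − 1 = 90 = 2^1 · 45, so d = 45.
9^1 ≡ 9 (mod 91)
9^2 ≡ 9^2 = 81 ≡ 81 (mod 91)
9^4 ≡ 81^2 = 6561 ≡ 9 (mod 91)
9^8 ≡ 9^2 = 81 ≡ 81 (mod 91)
9^16 ≡ 81^2 = 6561 ≡ 9 (mod 91)
9^32 ≡ 9^2 = 81 ≡ 81 (mod 91)
45 = 32 + 8 + 4 + 1 in binary powers of 2.
So 9^45 ≡ 81 · 81 · 9 · 9 ≡ 1 (mod 91).
Since 9^d ≡ 1 (mod 91), base 9 does not prove 91 composite.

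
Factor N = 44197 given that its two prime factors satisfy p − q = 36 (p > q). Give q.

Since p = q + 36, we have 44197 = q(q + 36), so q² + 36q − 44197 = 0.
Discriminant: 36² + 4·44197 = 1296 + 176788 = 178084; √178084 = 422.
q = (−36 + 422)/2 = 193, and p = q + 36 = 229.
Check: 193 · 229 = 44197.

193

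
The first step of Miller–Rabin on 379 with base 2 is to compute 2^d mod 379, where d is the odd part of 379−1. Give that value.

378

379 − 1 = 378 = 2^1 · 189, so d = 189.
2^1 ≡ 2 (mod 379)
2^2 ≡ 2^2 = 4 ≡ 4 (mod 379)
2^4 ≡ 4^2 = 16 ≡ 16 (mod 379)
2^8 ≡ 16^2 = 256 ≡ 256 (mod 379)
2^16 ≡ 256^2 = 65536 ≡ 348 (mod 379)
2^32 ≡ 348^2 = 121104 ≡ 203 (mod 379)
2^64 ≡ 203^2 = 41209 ≡ 277 (mod 379)
2^128 ≡ 277^2 = 76729 ≡ 171 (mod 379)
189 = 128 + 32 + 16 + 8 + 4 + 1 in binary powers of 2.
So 2^189 ≡ 171 · 203 · 348 · 256 · 16 · 2 ≡ 378 (mod 379).
Since 2^d ≡ 378 (mod 379), base 2 does not prove 379 composite.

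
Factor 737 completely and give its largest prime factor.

737 = 11 · 67
67 is prime.
So 737 = 11 · 67; the largest prime factor is 67.

67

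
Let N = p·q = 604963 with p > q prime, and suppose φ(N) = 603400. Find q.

701

φ(n) = (p−1)(q−1) = n − (p+q) + 1, so p + q = 604963 − 603400 + 1 = 1564.
p and q are the roots of t² − 1564t + 604963 = 0.
Discriminant: 1564² − 4·604963 = 2446096 − 2419852 = 26244; √26244 = 162.
q = (1564 − 162)/2 = 701, p = (1564 + 162)/2 = 863.
Check: 701 · 863 = 604963.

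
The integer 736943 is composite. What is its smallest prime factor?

23

736943 is odd.
Digit sum 32, not divisible by 3.
Ends in 3: not divisible by 5.
7: 736943 = 7·105277 + 4
11: 736943 = 11·66994 + 9
13: 736943 = 13·56687 + 12
17: 736943 = 17·43349 + 10
19: 736943 = 19·38786 + 9
23: 736943 = 23·32041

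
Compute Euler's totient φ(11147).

10920

Factor: 11147 = 71 · 157.
φ(11147) = (71−1) · (157−1) = 70 · 156 = 10920.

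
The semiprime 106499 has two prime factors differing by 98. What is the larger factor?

Since p = q + 98, we have 106499 = q(q + 98), so q² + 98q − 106499 = 0.
Discriminant: 98² + 4·106499 = 9604 + 425996 = 435600; √435600 = 660.
q = (−98 + 660)/2 = 281, and p = q + 98 = 379.
Check: 281 · 379 = 106499.

379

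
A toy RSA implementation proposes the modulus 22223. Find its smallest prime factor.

71

22223 is odd.
Digit sum 11, not divisible by 3.
Ends in 3: not divisible by 5.
7: 22223 = 7·3174 + 5
11: 22223 = 11·2020 + 3
13: 22223 = 13·1709 + 6
17: 22223 = 17·1307 + 4
19: 22223 = 19·1169 + 12
23: 22223 = 23·966 + 5
29: 22223 = 29·766 + 9
31: 22223 = 31·716 + 27
37: 22223 = 37·600 + 23
41: 22223 = 41·542 + 1
43: 22223 = 43·516 + 35
47: 22223 = 47·472 + 39
53: 22223 = 53·419 + 16
59: 22223 = 59·376 + 39
61: 22223 = 61·364 + 19
67: 22223 = 67·331 + 46
71: 22223 = 71·313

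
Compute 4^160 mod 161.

4^1 ≡ 4 (mod 161)
4^2 ≡ 4^2 = 16 ≡ 16 (mod 161)
4^4 ≡ 16^2 = 256 ≡ 95 (mod 161)
4^8 ≡ 95^2 = 9025 ≡ 9 (mod 161)
4^16 ≡ 9^2 = 81 ≡ 81 (mod 161)
4^32 ≡ 81^2 = 6561 ≡ 121 (mod 161)
4^64 ≡ 121^2 = 14641 ≡ 151 (mod 161)
4^128 ≡ 151^2 = 22801 ≡ 100 (mod 161)
160 = 128 + 32 in binary powers of 2.
So 4^160 ≡ 100 · 121 ≡ 25 (mod 161).
Since 25 ≠ 1, base 4 is a Fermat witness: 161 is composite.

25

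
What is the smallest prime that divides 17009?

17009 is odd.
Digit sum 17, not divisible by 3.
Ends in 9: not divisible by 5.
7: 17009 = 7·2429 + 6
11: 17009 = 11·1546 + 3
13: 17009 = 13·1308 + 5
17: 17009 = 17·1000 + 9
19: 17009 = 19·895 + 4
23: 17009 = 23·739 + 12
29: 17009 = 29·586 + 15
31: 17009 = 31·548 + 21
37: 17009 = 37·459 + 26
41: 17009 = 41·414 + 35
43: 17009 = 43·395 + 24
47: 17009 = 47·361 + 42
53: 17009 = 53·320 + 49
59: 17009 = 59·288 + 17
61: 17009 = 61·278 + 51
67: 17009 = 67·253 + 58
71: 17009 = 71·239 + 40
73: 17009 = 73·233

73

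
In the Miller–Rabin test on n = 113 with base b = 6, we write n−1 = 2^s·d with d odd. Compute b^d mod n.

113 − 1 = 112 = 2^4 · 7, so d = 7.
6^1 ≡ 6 (mod 113)
6^2 ≡ 6^2 = 36 ≡ 36 (mod 113)
6^4 ≡ 36^2 = 1296 ≡ 53 (mod 113)
7 = 4 + 2 + 1 in binary powers of 2.
So 6^7 ≡ 53 · 36 · 6 ≡ 35 (mod 113).
Squaring chain: 35 → 95 → 98 → 112; reaches −1, so base 6 does not prove 113 composite.

35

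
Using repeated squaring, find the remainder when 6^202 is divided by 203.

169

6^1 ≡ 6 (mod 203)
6^2 ≡ 6^2 = 36 ≡ 36 (mod 203)
6^4 ≡ 36^2 = 1296 ≡ 78 (mod 203)
6^8 ≡ 78^2 = 6084 ≡ 197 (mod 203)
6^16 ≡ 197^2 = 38809 ≡ 36 (mod 203)
6^32 ≡ 36^2 = 1296 ≡ 78 (mod 203)
6^64 ≡ 78^2 = 6084 ≡ 197 (mod 203)
6^128 ≡ 197^2 = 38809 ≡ 36 (mod 203)
202 = 128 + 64 + 8 + 2 in binary powers of 2.
So 6^202 ≡ 36 · 197 · 197 · 36 ≡ 169 (mod 203).
Since 169 ≠ 1, base 6 is a Fermat witness: 203 is composite.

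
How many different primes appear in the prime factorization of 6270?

5

6270 = 2 · 3135
3135 = 3 · 1045
1045 = 5 · 209
209 = 11 · 19
6270 = 2 · 3 · 5 · 11 · 19, which has 5 distinct prime factors.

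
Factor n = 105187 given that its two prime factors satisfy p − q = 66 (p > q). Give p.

359

Since p = q + 66, we have 105187 = q(q + 66), so q² + 66q − 105187 = 0.
Discriminant: 66² + 4·105187 = 4356 + 420748 = 425104; √425104 = 652.
q = (−66 + 652)/2 = 293, and p = q + 66 = 359.
Check: 293 · 359 = 105187.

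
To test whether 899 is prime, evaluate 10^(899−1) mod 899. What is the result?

71

10^1 ≡ 10 (mod 899)
10^2 ≡ 10^2 = 100 ≡ 100 (mod 899)
10^4 ≡ 100^2 = 10000 ≡ 111 (mod 899)
10^8 ≡ 111^2 = 12321 ≡ 634 (mod 899)
10^16 ≡ 634^2 = 401956 ≡ 103 (mod 899)
10^32 ≡ 103^2 = 10609 ≡ 720 (mod 899)
10^64 ≡ 720^2 = 518400 ≡ 576 (mod 899)
10^128 ≡ 576^2 = 331776 ≡ 45 (mod 899)
10^256 ≡ 45^2 = 2025 ≡ 227 (mod 899)
10^512 ≡ 227^2 = 51529 ≡ 286 (mod 899)
898 = 512 + 256 + 128 + 2 in binary powers of 2.
So 10^898 ≡ 286 · 227 · 45 · 100 ≡ 71 (mod 899).
Since 71 ≠ 1, base 10 is a Fermat witness: 899 is composite.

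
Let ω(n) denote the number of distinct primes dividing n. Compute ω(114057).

4

114057 = 3^2 · 12673
12673 = 19 · 667
667 = 23 · 29
114057 = 3^2 · 19 · 23 · 29, which has 4 distinct prime factors.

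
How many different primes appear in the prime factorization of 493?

493 = 17 · 29
493 = 17 · 29, which has 2 distinct prime factors.

2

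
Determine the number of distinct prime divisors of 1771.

1771 = 7 · 253
253 = 11 · 23
1771 = 7 · 11 · 23, which has 3 distinct prime factors.

3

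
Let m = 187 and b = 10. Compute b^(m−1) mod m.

155

10^1 ≡ 10 (mod 187)
10^2 ≡ 10^2 = 100 ≡ 100 (mod 187)
10^4 ≡ 100^2 = 10000 ≡ 89 (mod 187)
10^8 ≡ 89^2 = 7921 ≡ 67 (mod 187)
10^16 ≡ 67^2 = 4489 ≡ 1 (mod 187)
10^32 ≡ 1^2 = 1 ≡ 1 (mod 187)
10^64 ≡ 1^2 = 1 ≡ 1 (mod 187)
10^128 ≡ 1^2 = 1 ≡ 1 (mod 187)
186 = 128 + 32 + 16 + 8 + 2 in binary powers of 2.
So 10^186 ≡ 1 · 1 · 1 · 67 · 100 ≡ 155 (mod 187).
Since 155 ≠ 1, base 10 is a Fermat witness: 187 is composite.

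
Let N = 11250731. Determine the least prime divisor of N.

11250731 is odd.
Digit sum 20, not divisible by 3.
Ends in 1: not divisible by 5.
7: 11250731 = 7·1607247 + 2
11: 11250731 = 11·1022793 + 8
13: 11250731 = 13·865440 + 11
17: 11250731 = 17·661807 + 12
19: 11250731 = 19·592143 + 14
23: 11250731 = 23·489162 + 5
29: 11250731 = 29·387956 + 7
31: 11250731 = 31·362926 + 25
37: 11250731 = 37·304073 + 30
41: 11250731 = 41·274408 + 3
43: 11250731 = 43·261644 + 39
47: 11250731 = 47·239377 + 12
53: 11250731 = 53·212277 + 50
59: 11250731 = 59·190690 + 21
61: 11250731 = 61·184438 + 13
67: 11250731 = 67·167921 + 24
71: 11250731 = 71·158461

71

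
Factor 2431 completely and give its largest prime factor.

17

2431 = 11 · 221
221 = 13 · 17
17 is prime.
So 2431 = 11 · 13 · 17; the largest prime factor is 17.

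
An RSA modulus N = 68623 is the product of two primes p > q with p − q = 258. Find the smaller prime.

163

Since p = q + 258, we have 68623 = q(q + 258), so q² + 258q − 68623 = 0.
Discriminant: 258² + 4·68623 = 66564 + 274492 = 341056; √341056 = 584.
q = (−258 + 584)/2 = 163, and p = q + 258 = 421.
Check: 163 · 421 = 68623.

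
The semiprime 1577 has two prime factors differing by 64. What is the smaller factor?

19

Since p = q + 64, we have 1577 = q(q + 64), so q² + 64q − 1577 = 0.
Discriminant: 64² + 4·1577 = 4096 + 6308 = 10404; √10404 = 102.
q = (−64 + 102)/2 = 19, and p = q + 64 = 83.
Check: 19 · 83 = 1577.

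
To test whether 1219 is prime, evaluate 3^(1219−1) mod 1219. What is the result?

3^1 ≡ 3 (mod 1219)
3^2 ≡ 3^2 = 9 ≡ 9 (mod 1219)
3^4 ≡ 9^2 = 81 ≡ 81 (mod 1219)
3^8 ≡ 81^2 = 6561 ≡ 466 (mod 1219)
3^16 ≡ 466^2 = 217156 ≡ 174 (mod 1219)
3^32 ≡ 174^2 = 30276 ≡ 1020 (mod 1219)
3^64 ≡ 1020^2 = 1040400 ≡ 593 (mod 1219)
3^128 ≡ 593^2 = 351649 ≡ 577 (mod 1219)
3^256 ≡ 577^2 = 332929 ≡ 142 (mod 1219)
3^512 ≡ 142^2 = 20164 ≡ 660 (mod 1219)
3^1024 ≡ 660^2 = 435600 ≡ 417 (mod 1219)
1218 = 1024 + 128 + 64 + 2 in binary powers of 2.
So 3^1218 ≡ 417 · 577 · 593 · 9 ≡ 282 (mod 1219).
Since 282 ≠ 1, base 3 is a Fermat witness: 1219 is composite.

282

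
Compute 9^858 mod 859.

1

9^1 ≡ 9 (mod 859)
9^2 ≡ 9^2 = 81 ≡ 81 (mod 859)
9^4 ≡ 81^2 = 6561 ≡ 548 (mod 859)
9^8 ≡ 548^2 = 300304 ≡ 513 (mod 859)
9^16 ≡ 513^2 = 263169 ≡ 315 (mod 859)
9^32 ≡ 315^2 = 99225 ≡ 440 (mod 859)
9^64 ≡ 440^2 = 193600 ≡ 325 (mod 859)
9^128 ≡ 325^2 = 105625 ≡ 827 (mod 859)
9^256 ≡ 827^2 = 683929 ≡ 165 (mod 859)
9^512 ≡ 165^2 = 27225 ≡ 596 (mod 859)
858 = 512 + 256 + 64 + 16 + 8 + 2 in binary powers of 2.
So 9^858 ≡ 596 · 165 · 325 · 315 · 513 · 81 ≡ 1 (mod 859).
Since the result is 1, base 9 gives no evidence that 859 is composite.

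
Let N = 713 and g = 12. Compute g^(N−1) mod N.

100

12^1 ≡ 12 (mod 713)
12^2 ≡ 12^2 = 144 ≡ 144 (mod 713)
12^4 ≡ 144^2 = 20736 ≡ 59 (mod 713)
12^8 ≡ 59^2 = 3481 ≡ 629 (mod 713)
12^16 ≡ 629^2 = 395641 ≡ 639 (mod 713)
12^32 ≡ 639^2 = 408321 ≡ 485 (mod 713)
12^64 ≡ 485^2 = 235225 ≡ 648 (mod 713)
12^128 ≡ 648^2 = 419904 ≡ 660 (mod 713)
12^256 ≡ 660^2 = 435600 ≡ 670 (mod 713)
12^512 ≡ 670^2 = 448900 ≡ 423 (mod 713)
712 = 512 + 128 + 64 + 8 in binary powers of 2.
So 12^712 ≡ 423 · 660 · 648 · 629 ≡ 100 (mod 713).
Since 100 ≠ 1, base 12 is a Fermat witness: 713 is composite.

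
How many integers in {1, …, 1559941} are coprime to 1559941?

Factor: 1559941 = 71 · 127 · 173.
φ(1559941) = (71−1) · (127−1) · (173−1) = 70 · 126 · 172 = 1517040.

1517040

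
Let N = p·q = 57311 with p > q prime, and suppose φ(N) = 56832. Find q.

223

φ(n) = (p−1)(q−1) = n − (p+q) + 1, so p + q = 57311 − 56832 + 1 = 480.
p and q are the roots of t² − 480t + 57311 = 0.
Discriminant: 480² − 4·57311 = 230400 − 229244 = 1156; √1156 = 34.
q = (480 − 34)/2 = 223, p = (480 + 34)/2 = 257.
Check: 223 · 257 = 57311.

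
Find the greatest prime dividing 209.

19

209 = 11 · 19
19 is prime.
So 209 = 11 · 19; the largest prime factor is 19.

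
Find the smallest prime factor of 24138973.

24138973 is odd.
Digit sum 37, not divisible by 3.
Ends in 3: not divisible by 5.
7: 24138973 = 7·3448424 + 5
11: 24138973 = 11·2194452 + 1
13: 24138973 = 13·1856844 + 1
17: 24138973 = 17·1419939 + 10
19: 24138973 = 19·1270472 + 5
23: 24138973 = 23·1049520 + 13
29: 24138973 = 29·832378 + 11
31: 24138973 = 31·778676 + 17
37: 24138973 = 37·652404 + 25
41: 24138973 = 41·588755 + 18
43: 24138973 = 43·561371 + 20
47: 24138973 = 47·513595 + 8
53: 24138973 = 53·455452 + 17
59: 24138973 = 59·409135 + 8
61: 24138973 = 61·395720 + 53
67: 24138973 = 67·360283 + 12
71: 24138973 = 71·339985 + 38
73: 24138973 = 73·330670 + 63
79: 24138973 = 79·305556 + 49
83: 24138973 = 83·290831

83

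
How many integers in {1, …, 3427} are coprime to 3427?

3256

Factor: 3427 = 23 · 149.
φ(3427) = (23−1) · (149−1) = 22 · 148 = 3256.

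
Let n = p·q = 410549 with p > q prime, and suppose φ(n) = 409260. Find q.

571

φ(n) = (p−1)(q−1) = n − (p+q) + 1, so p + q = 410549 − 409260 + 1 = 1290.
p and q are the roots of t² − 1290t + 410549 = 0.
Discriminant: 1290² − 4·410549 = 1664100 − 1642196 = 21904; √21904 = 148.
q = (1290 − 148)/2 = 571, p = (1290 + 148)/2 = 719.
Check: 571 · 719 = 410549.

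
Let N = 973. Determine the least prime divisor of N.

7

973 is odd.
Digit sum 19, not divisible by 3.
Ends in 3: not divisible by 5.
7: 973 = 7·139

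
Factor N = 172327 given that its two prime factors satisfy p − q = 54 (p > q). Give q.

389

Since p = q + 54, we have 172327 = q(q + 54), so q² + 54q − 172327 = 0.
Discriminant: 54² + 4·172327 = 2916 + 689308 = 692224; √692224 = 832.
q = (−54 + 832)/2 = 389, and p = q + 54 = 443.
Check: 389 · 443 = 172327.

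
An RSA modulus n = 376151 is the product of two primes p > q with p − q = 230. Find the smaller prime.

509

Since p = q + 230, we have 376151 = q(q + 230), so q² + 230q − 376151 = 0.
Discriminant: 230² + 4·376151 = 52900 + 1504604 = 1557504; √1557504 = 1248.
q = (−230 + 1248)/2 = 509, and p = q + 230 = 739.
Check: 509 · 739 = 376151.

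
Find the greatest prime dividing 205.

41

205 = 5 · 41
41 is prime.
So 205 = 5 · 41; the largest prime factor is 41.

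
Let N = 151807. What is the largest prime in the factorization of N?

151807 = 31 · 4897
4897 = 59 · 83
83 is prime.
So 151807 = 31 · 59 · 83; the largest prime factor is 83.

83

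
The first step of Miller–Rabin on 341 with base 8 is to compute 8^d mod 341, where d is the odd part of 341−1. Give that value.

32

341 − 1 = 340 = 2^2 · 85, so d = 85.
8^1 ≡ 8 (mod 341)
8^2 ≡ 8^2 = 64 ≡ 64 (mod 341)
8^4 ≡ 64^2 = 4096 ≡ 4 (mod 341)
8^8 ≡ 4^2 = 16 ≡ 16 (mod 341)
8^16 ≡ 16^2 = 256 ≡ 256 (mod 341)
8^32 ≡ 256^2 = 65536 ≡ 64 (mod 341)
8^64 ≡ 64^2 = 4096 ≡ 4 (mod 341)
85 = 64 + 16 + 4 + 1 in binary powers of 2.
So 8^85 ≡ 4 · 256 · 4 · 8 ≡ 32 (mod 341).
Squaring chain: 32 → 1; never reaches −1, so base 8 is a Miller–Rabin witness that 341 is composite.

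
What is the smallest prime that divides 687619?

29

687619 is odd.
Digit sum 37, not divisible by 3.
Ends in 9: not divisible by 5.
7: 687619 = 7·98231 + 2
11: 687619 = 11·62510 + 9
13: 687619 = 13·52893 + 10
17: 687619 = 17·40448 + 3
19: 687619 = 19·36190 + 9
23: 687619 = 23·29896 + 11
29: 687619 = 29·23711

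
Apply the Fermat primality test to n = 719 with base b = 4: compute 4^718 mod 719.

1

4^1 ≡ 4 (mod 719)
4^2 ≡ 4^2 = 16 ≡ 16 (mod 719)
4^4 ≡ 16^2 = 256 ≡ 256 (mod 719)
4^8 ≡ 256^2 = 65536 ≡ 107 (mod 719)
4^16 ≡ 107^2 = 11449 ≡ 664 (mod 719)
4^32 ≡ 664^2 = 440896 ≡ 149 (mod 719)
4^64 ≡ 149^2 = 22201 ≡ 631 (mod 719)
4^128 ≡ 631^2 = 398161 ≡ 554 (mod 719)
4^256 ≡ 554^2 = 306916 ≡ 622 (mod 719)
4^512 ≡ 622^2 = 386884 ≡ 62 (mod 719)
718 = 512 + 128 + 64 + 8 + 4 + 2 in binary powers of 2.
So 4^718 ≡ 62 · 554 · 631 · 107 · 256 · 16 ≡ 1 (mod 719).
Since the result is 1, base 4 gives no evidence that 719 is composite.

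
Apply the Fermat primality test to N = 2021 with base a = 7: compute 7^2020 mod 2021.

294

7^1 ≡ 7 (mod 2021)
7^2 ≡ 7^2 = 49 ≡ 49 (mod 2021)
7^4 ≡ 49^2 = 2401 ≡ 380 (mod 2021)
7^8 ≡ 380^2 = 144400 ≡ 909 (mod 2021)
7^16 ≡ 909^2 = 826281 ≡ 1713 (mod 2021)
7^32 ≡ 1713^2 = 2934369 ≡ 1898 (mod 2021)
7^64 ≡ 1898^2 = 3602404 ≡ 982 (mod 2021)
7^128 ≡ 982^2 = 964324 ≡ 307 (mod 2021)
7^256 ≡ 307^2 = 94249 ≡ 1283 (mod 2021)
7^512 ≡ 1283^2 = 1646089 ≡ 995 (mod 2021)
7^1024 ≡ 995^2 = 990025 ≡ 1756 (mod 2021)
2020 = 1024 + 512 + 256 + 128 + 64 + 32 + 4 in binary powers of 2.
So 7^2020 ≡ 1756 · 995 · 1283 · 307 · 982 · 1898 · 380 ≡ 294 (mod 2021).
Since 294 ≠ 1, base 7 is a Fermat witness: 2021 is composite.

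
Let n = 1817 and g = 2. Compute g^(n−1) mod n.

1221

2^1 ≡ 2 (mod 1817)
2^2 ≡ 2^2 = 4 ≡ 4 (mod 1817)
2^4 ≡ 4^2 = 16 ≡ 16 (mod 1817)
2^8 ≡ 16^2 = 256 ≡ 256 (mod 1817)
2^16 ≡ 256^2 = 65536 ≡ 124 (mod 1817)
2^32 ≡ 124^2 = 15376 ≡ 840 (mod 1817)
2^64 ≡ 840^2 = 705600 ≡ 604 (mod 1817)
2^128 ≡ 604^2 = 364816 ≡ 1416 (mod 1817)
2^256 ≡ 1416^2 = 2005056 ≡ 905 (mod 1817)
2^512 ≡ 905^2 = 819025 ≡ 1375 (mod 1817)
2^1024 ≡ 1375^2 = 1890625 ≡ 945 (mod 1817)
1816 = 1024 + 512 + 256 + 16 + 8 in binary powers of 2.
So 2^1816 ≡ 945 · 1375 · 905 · 124 · 256 ≡ 1221 (mod 1817).
Since 1221 ≠ 1, base 2 is a Fermat witness: 1817 is composite.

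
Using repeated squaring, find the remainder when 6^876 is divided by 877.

1

6^1 ≡ 6 (mod 877)
6^2 ≡ 6^2 = 36 ≡ 36 (mod 877)
6^4 ≡ 36^2 = 1296 ≡ 419 (mod 877)
6^8 ≡ 419^2 = 175561 ≡ 161 (mod 877)
6^16 ≡ 161^2 = 25921 ≡ 488 (mod 877)
6^32 ≡ 488^2 = 238144 ≡ 477 (mod 877)
6^64 ≡ 477^2 = 227529 ≡ 386 (mod 877)
6^128 ≡ 386^2 = 148996 ≡ 783 (mod 877)
6^256 ≡ 783^2 = 613089 ≡ 66 (mod 877)
6^512 ≡ 66^2 = 4356 ≡ 848 (mod 877)
876 = 512 + 256 + 64 + 32 + 8 + 4 in binary powers of 2.
So 6^876 ≡ 848 · 66 · 386 · 477 · 161 · 419 ≡ 1 (mod 877).
Since the result is 1, base 6 gives no evidence that 877 is composite.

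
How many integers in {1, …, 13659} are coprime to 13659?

Factor: 13659 = 3 · 29 · 157.
φ(13659) = (3−1) · (29−1) · (157−1) = 2 · 28 · 156 = 8736.

8736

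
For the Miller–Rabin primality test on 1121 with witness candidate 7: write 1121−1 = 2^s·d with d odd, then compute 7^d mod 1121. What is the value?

1121 − 1 = 1120 = 2^5 · 35, so d = 35.
7^1 ≡ 7 (mod 1121)
7^2 ≡ 7^2 = 49 ≡ 49 (mod 1121)
7^4 ≡ 49^2 = 2401 ≡ 159 (mod 1121)
7^8 ≡ 159^2 = 25281 ≡ 619 (mod 1121)
7^16 ≡ 619^2 = 383161 ≡ 900 (mod 1121)
7^32 ≡ 900^2 = 810000 ≡ 638 (mod 1121)
35 = 32 + 2 + 1 in binary powers of 2.
So 7^35 ≡ 638 · 49 · 7 ≡ 239 (mod 1121).
Squaring chain: 239 → 1071 → 258 → 425 → 144; never reaches −1, so base 7 is a Miller–Rabin witness that 1121 is composite.

239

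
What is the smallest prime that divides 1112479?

1112479 is odd.
Digit sum 25, not divisible by 3.
Ends in 9: not divisible by 5.
7: 1112479 = 7·158925 + 4
11: 1112479 = 11·101134 + 5
13: 1112479 = 13·85575 + 4
17: 1112479 = 17·65439 + 16
19: 1112479 = 19·58551 + 10
23: 1112479 = 23·48368 + 15
29: 1112479 = 29·38361 + 10
31: 1112479 = 31·35886 + 13
37: 1112479 = 37·30067

37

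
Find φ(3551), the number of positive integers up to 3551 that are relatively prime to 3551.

3432

Factor: 3551 = 53 · 67.
φ(3551) = (53−1) · (67−1) = 52 · 66 = 3432.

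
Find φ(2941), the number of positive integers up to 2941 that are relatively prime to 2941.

Factor: 2941 = 17 · 173.
φ(2941) = (17−1) · (173−1) = 16 · 172 = 2752.

2752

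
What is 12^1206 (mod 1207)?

682

12^1 ≡ 12 (mod 1207)
12^2 ≡ 12^2 = 144 ≡ 144 (mod 1207)
12^4 ≡ 144^2 = 20736 ≡ 217 (mod 1207)
12^8 ≡ 217^2 = 47089 ≡ 16 (mod 1207)
12^16 ≡ 16^2 = 256 ≡ 256 (mod 1207)
12^32 ≡ 256^2 = 65536 ≡ 358 (mod 1207)
12^64 ≡ 358^2 = 128164 ≡ 222 (mod 1207)
12^128 ≡ 222^2 = 49284 ≡ 1004 (mod 1207)
12^256 ≡ 1004^2 = 1008016 ≡ 171 (mod 1207)
12^512 ≡ 171^2 = 29241 ≡ 273 (mod 1207)
12^1024 ≡ 273^2 = 74529 ≡ 902 (mod 1207)
1206 = 1024 + 128 + 32 + 16 + 4 + 2 in binary powers of 2.
So 12^1206 ≡ 902 · 1004 · 358 · 256 · 217 · 144 ≡ 682 (mod 1207).
Since 682 ≠ 1, base 12 is a Fermat witness: 1207 is composite.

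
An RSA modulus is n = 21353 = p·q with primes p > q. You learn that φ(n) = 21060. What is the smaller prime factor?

φ(n) = (p−1)(q−1) = n − (p+q) + 1, so p + q = 21353 − 21060 + 1 = 294.
p and q are the roots of t² − 294t + 21353 = 0.
Discriminant: 294² − 4·21353 = 86436 − 85412 = 1024; √1024 = 32.
q = (294 − 32)/2 = 131, p = (294 + 32)/2 = 163.
Check: 131 · 163 = 21353.

131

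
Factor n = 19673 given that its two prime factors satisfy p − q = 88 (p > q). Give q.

Since p = q + 88, we have 19673 = q(q + 88), so q² + 88q − 19673 = 0.
Discriminant: 88² + 4·19673 = 7744 + 78692 = 86436; √86436 = 294.
q = (−88 + 294)/2 = 103, and p = q + 88 = 191.
Check: 103 · 191 = 19673.

103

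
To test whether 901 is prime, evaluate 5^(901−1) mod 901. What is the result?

13

5^1 ≡ 5 (mod 901)
5^2 ≡ 5^2 = 25 ≡ 25 (mod 901)
5^4 ≡ 25^2 = 625 ≡ 625 (mod 901)
5^8 ≡ 625^2 = 390625 ≡ 492 (mod 901)
5^16 ≡ 492^2 = 242064 ≡ 596 (mod 901)
5^32 ≡ 596^2 = 355216 ≡ 222 (mod 901)
5^64 ≡ 222^2 = 49284 ≡ 630 (mod 901)
5^128 ≡ 630^2 = 396900 ≡ 460 (mod 901)
5^256 ≡ 460^2 = 211600 ≡ 766 (mod 901)
5^512 ≡ 766^2 = 586756 ≡ 205 (mod 901)
900 = 512 + 256 + 128 + 4 in binary powers of 2.
So 5^900 ≡ 205 · 766 · 460 · 625 ≡ 13 (mod 901).
Since 13 ≠ 1, base 5 is a Fermat witness: 901 is composite.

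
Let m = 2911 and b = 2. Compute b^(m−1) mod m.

2^1 ≡ 2 (mod 2911)
2^2 ≡ 2^2 = 4 ≡ 4 (mod 2911)
2^4 ≡ 4^2 = 16 ≡ 16 (mod 2911)
2^8 ≡ 16^2 = 256 ≡ 256 (mod 2911)
2^16 ≡ 256^2 = 65536 ≡ 1494 (mod 2911)
2^32 ≡ 1494^2 = 2232036 ≡ 2210 (mod 2911)
2^64 ≡ 2210^2 = 4884100 ≡ 2353 (mod 2911)
2^128 ≡ 2353^2 = 5536609 ≡ 2798 (mod 2911)
2^256 ≡ 2798^2 = 7828804 ≡ 1125 (mod 2911)
2^512 ≡ 1125^2 = 1265625 ≡ 2251 (mod 2911)
2^1024 ≡ 2251^2 = 5067001 ≡ 1861 (mod 2911)
2^2048 ≡ 1861^2 = 3463321 ≡ 2142 (mod 2911)
2910 = 2048 + 512 + 256 + 64 + 16 + 8 + 4 + 2 in binary powers of 2.
So 2^2910 ≡ 2142 · 2251 · 1125 · 2353 · 1494 · 256 · 16 · 4 ≡ 245 (mod 2911).
Since 245 ≠ 1, base 2 is a Fermat witness: 2911 is composite.

245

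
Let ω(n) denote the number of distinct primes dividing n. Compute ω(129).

2

129 = 3 · 43
129 = 3 · 43, which has 2 distinct prime factors.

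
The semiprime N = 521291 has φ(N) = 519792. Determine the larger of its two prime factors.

φ(n) = (p−1)(q−1) = n − (p+q) + 1, so p + q = 521291 − 519792 + 1 = 1500.
p and q are the roots of t² − 1500t + 521291 = 0.
Discriminant: 1500² − 4·521291 = 2250000 − 2085164 = 164836; √164836 = 406.
q = (1500 − 406)/2 = 547, p = (1500 + 406)/2 = 953.
Check: 547 · 953 = 521291.

953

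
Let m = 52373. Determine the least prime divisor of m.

83

52373 is odd.
Digit sum 20, not divisible by 3.
Ends in 3: not divisible by 5.
7: 52373 = 7·7481 + 6
11: 52373 = 11·4761 + 2
13: 52373 = 13·4028 + 9
17: 52373 = 17·3080 + 13
19: 52373 = 19·2756 + 9
23: 52373 = 23·2277 + 2
29: 52373 = 29·1805 + 28
31: 52373 = 31·1689 + 14
37: 52373 = 37·1415 + 18
41: 52373 = 41·1277 + 16
43: 52373 = 43·1217 + 42
47: 52373 = 47·1114 + 15
53: 52373 = 53·988 + 9
59: 52373 = 59·887 + 40
61: 52373 = 61·858 + 35
67: 52373 = 67·781 + 46
71: 52373 = 71·737 + 46
73: 52373 = 73·717 + 32
79: 52373 = 79·662 + 75
83: 52373 = 83·631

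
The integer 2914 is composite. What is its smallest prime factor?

2

2914 is even: 2 divides it.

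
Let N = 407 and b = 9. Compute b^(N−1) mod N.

9^1 ≡ 9 (mod 407)
9^2 ≡ 9^2 = 81 ≡ 81 (mod 407)
9^4 ≡ 81^2 = 6561 ≡ 49 (mod 407)
9^8 ≡ 49^2 = 2401 ≡ 366 (mod 407)
9^16 ≡ 366^2 = 133956 ≡ 53 (mod 407)
9^32 ≡ 53^2 = 2809 ≡ 367 (mod 407)
9^64 ≡ 367^2 = 134689 ≡ 379 (mod 407)
9^128 ≡ 379^2 = 143641 ≡ 377 (mod 407)
9^256 ≡ 377^2 = 142129 ≡ 86 (mod 407)
406 = 256 + 128 + 16 + 4 + 2 in binary powers of 2.
So 9^406 ≡ 86 · 377 · 53 · 49 · 81 ≡ 9 (mod 407).
Since 9 ≠ 1, base 9 is a Fermat witness: 407 is composite.

9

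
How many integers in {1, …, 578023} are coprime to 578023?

556800

Factor: 578023 = 59 · 97 · 101.
φ(578023) = (59−1) · (97−1) · (101−1) = 58 · 96 · 100 = 556800.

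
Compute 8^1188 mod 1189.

8^1 ≡ 8 (mod 1189)
8^2 ≡ 8^2 = 64 ≡ 64 (mod 1189)
8^4 ≡ 64^2 = 4096 ≡ 529 (mod 1189)
8^8 ≡ 529^2 = 279841 ≡ 426 (mod 1189)
8^16 ≡ 426^2 = 181476 ≡ 748 (mod 1189)
8^32 ≡ 748^2 = 559504 ≡ 674 (mod 1189)
8^64 ≡ 674^2 = 454276 ≡ 78 (mod 1189)
8^128 ≡ 78^2 = 6084 ≡ 139 (mod 1189)
8^256 ≡ 139^2 = 19321 ≡ 297 (mod 1189)
8^512 ≡ 297^2 = 88209 ≡ 223 (mod 1189)
8^1024 ≡ 223^2 = 49729 ≡ 980 (mod 1189)
1188 = 1024 + 128 + 32 + 4 in binary powers of 2.
So 8^1188 ≡ 980 · 139 · 674 · 529 ≡ 836 (mod 1189).
Since 836 ≠ 1, base 8 is a Fermat witness: 1189 is composite.

836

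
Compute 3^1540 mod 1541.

1

3^1 ≡ 3 (mod 1541)
3^2 ≡ 3^2 = 9 ≡ 9 (mod 1541)
3^4 ≡ 9^2 = 81 ≡ 81 (mod 1541)
3^8 ≡ 81^2 = 6561 ≡ 397 (mod 1541)
3^16 ≡ 397^2 = 157609 ≡ 427 (mod 1541)
3^32 ≡ 427^2 = 182329 ≡ 491 (mod 1541)
3^64 ≡ 491^2 = 241081 ≡ 685 (mod 1541)
3^128 ≡ 685^2 = 469225 ≡ 761 (mod 1541)
3^256 ≡ 761^2 = 579121 ≡ 1246 (mod 1541)
3^512 ≡ 1246^2 = 1552516 ≡ 729 (mod 1541)
3^1024 ≡ 729^2 = 531441 ≡ 1337 (mod 1541)
1540 = 1024 + 512 + 4 in binary powers of 2.
So 3^1540 ≡ 1337 · 729 · 81 ≡ 1 (mod 1541).
Since the result is 1, base 3 gives no evidence that 1541 is composite.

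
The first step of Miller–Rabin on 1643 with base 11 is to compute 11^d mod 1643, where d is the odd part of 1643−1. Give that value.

303

1643 − 1 = 1642 = 2^1 · 821, so d = 821.
11^1 ≡ 11 (mod 1643)
11^2 ≡ 11^2 = 121 ≡ 121 (mod 1643)
11^4 ≡ 121^2 = 14641 ≡ 1497 (mod 1643)
11^8 ≡ 1497^2 = 2241009 ≡ 1600 (mod 1643)
11^16 ≡ 1600^2 = 2560000 ≡ 206 (mod 1643)
11^32 ≡ 206^2 = 42436 ≡ 1361 (mod 1643)
11^64 ≡ 1361^2 = 1852321 ≡ 660 (mod 1643)
11^128 ≡ 660^2 = 435600 ≡ 205 (mod 1643)
11^256 ≡ 205^2 = 42025 ≡ 950 (mod 1643)
11^512 ≡ 950^2 = 902500 ≡ 493 (mod 1643)
821 = 512 + 256 + 32 + 16 + 4 + 1 in binary powers of 2.
So 11^821 ≡ 493 · 950 · 1361 · 206 · 1497 · 11 ≡ 303 (mod 1643).
Squaring chain: 303; never reaches −1, so base 11 is a Miller–Rabin witness that 1643 is composite.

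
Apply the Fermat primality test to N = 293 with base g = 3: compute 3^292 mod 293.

1

3^1 ≡ 3 (mod 293)
3^2 ≡ 3^2 = 9 ≡ 9 (mod 293)
3^4 ≡ 9^2 = 81 ≡ 81 (mod 293)
3^8 ≡ 81^2 = 6561 ≡ 115 (mod 293)
3^16 ≡ 115^2 = 13225 ≡ 40 (mod 293)
3^32 ≡ 40^2 = 1600 ≡ 135 (mod 293)
3^64 ≡ 135^2 = 18225 ≡ 59 (mod 293)
3^128 ≡ 59^2 = 3481 ≡ 258 (mod 293)
3^256 ≡ 258^2 = 66564 ≡ 53 (mod 293)
292 = 256 + 32 + 4 in binary powers of 2.
So 3^292 ≡ 53 · 135 · 81 ≡ 1 (mod 293).
Since the result is 1, base 3 gives no evidence that 293 is composite.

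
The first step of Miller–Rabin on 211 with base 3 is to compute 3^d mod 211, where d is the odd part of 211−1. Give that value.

211 − 1 = 210 = 2^1 · 105, so d = 105.
3^1 ≡ 3 (mod 211)
3^2 ≡ 3^2 = 9 ≡ 9 (mod 211)
3^4 ≡ 9^2 = 81 ≡ 81 (mod 211)
3^8 ≡ 81^2 = 6561 ≡ 20 (mod 211)
3^16 ≡ 20^2 = 400 ≡ 189 (mod 211)
3^32 ≡ 189^2 = 35721 ≡ 62 (mod 211)
3^64 ≡ 62^2 = 3844 ≡ 46 (mod 211)
105 = 64 + 32 + 8 + 1 in binary powers of 2.
So 3^105 ≡ 46 · 62 · 20 · 3 ≡ 210 (mod 211).
Since 3^d ≡ 210 (mod 211), base 3 does not prove 211 composite.

210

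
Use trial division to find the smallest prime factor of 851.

23

851 is odd.
Digit sum 14, not divisible by 3.
Ends in 1: not divisible by 5.
7: 851 = 7·121 + 4
11: 851 = 11·77 + 4
13: 851 = 13·65 + 6
17: 851 = 17·50 + 1
19: 851 = 19·44 + 15
23: 851 = 23·37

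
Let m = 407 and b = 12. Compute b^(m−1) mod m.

12^1 ≡ 12 (mod 407)
12^2 ≡ 12^2 = 144 ≡ 144 (mod 407)
12^4 ≡ 144^2 = 20736 ≡ 386 (mod 407)
12^8 ≡ 386^2 = 148996 ≡ 34 (mod 407)
12^16 ≡ 34^2 = 1156 ≡ 342 (mod 407)
12^32 ≡ 342^2 = 116964 ≡ 155 (mod 407)
12^64 ≡ 155^2 = 24025 ≡ 12 (mod 407)
12^128 ≡ 12^2 = 144 ≡ 144 (mod 407)
12^256 ≡ 144^2 = 20736 ≡ 386 (mod 407)
406 = 256 + 128 + 16 + 4 + 2 in binary powers of 2.
So 12^406 ≡ 386 · 144 · 342 · 386 · 144 ≡ 12 (mod 407).
Since 12 ≠ 1, base 12 is a Fermat witness: 407 is composite.

12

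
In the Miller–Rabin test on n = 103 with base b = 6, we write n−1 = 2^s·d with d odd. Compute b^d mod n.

102

103 − 1 = 102 = 2^1 · 51, so d = 51.
6^1 ≡ 6 (mod 103)
6^2 ≡ 6^2 = 36 ≡ 36 (mod 103)
6^4 ≡ 36^2 = 1296 ≡ 60 (mod 103)
6^8 ≡ 60^2 = 3600 ≡ 98 (mod 103)
6^16 ≡ 98^2 = 9604 ≡ 25 (mod 103)
6^32 ≡ 25^2 = 625 ≡ 7 (mod 103)
51 = 32 + 16 + 2 + 1 in binary powers of 2.
So 6^51 ≡ 7 · 25 · 36 · 6 ≡ 102 (mod 103).
Since 6^d ≡ 102 (mod 103), base 6 does not prove 103 composite.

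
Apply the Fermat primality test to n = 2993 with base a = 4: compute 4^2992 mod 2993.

4^1 ≡ 4 (mod 2993)
4^2 ≡ 4^2 = 16 ≡ 16 (mod 2993)
4^4 ≡ 16^2 = 256 ≡ 256 (mod 2993)
4^8 ≡ 256^2 = 65536 ≡ 2683 (mod 2993)
4^16 ≡ 2683^2 = 7198489 ≡ 324 (mod 2993)
4^32 ≡ 324^2 = 104976 ≡ 221 (mod 2993)
4^64 ≡ 221^2 = 48841 ≡ 953 (mod 2993)
4^128 ≡ 953^2 = 908209 ≡ 1330 (mod 2993)
4^256 ≡ 1330^2 = 1768900 ≡ 37 (mod 2993)
4^512 ≡ 37^2 = 1369 ≡ 1369 (mod 2993)
4^1024 ≡ 1369^2 = 1874161 ≡ 543 (mod 2993)
4^2048 ≡ 543^2 = 294849 ≡ 1535 (mod 2993)
2992 = 2048 + 512 + 256 + 128 + 32 + 16 in binary powers of 2.
So 4^2992 ≡ 1535 · 1369 · 37 · 1330 · 221 · 324 ≡ 1205 (mod 2993).
Since 1205 ≠ 1, base 4 is a Fermat witness: 2993 is composite.

1205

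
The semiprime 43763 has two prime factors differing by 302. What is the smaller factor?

107

Since p = q + 302, we have 43763 = q(q + 302), so q² + 302q − 43763 = 0.
Discriminant: 302² + 4·43763 = 91204 + 175052 = 266256; √266256 = 516.
q = (−302 + 516)/2 = 107, and p = q + 302 = 409.
Check: 107 · 409 = 43763.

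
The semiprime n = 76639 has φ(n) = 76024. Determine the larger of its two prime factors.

443

φ(n) = (p−1)(q−1) = n − (p+q) + 1, so p + q = 76639 − 76024 + 1 = 616.
p and q are the roots of t² − 616t + 76639 = 0.
Discriminant: 616² − 4·76639 = 379456 − 306556 = 72900; √72900 = 270.
q = (616 − 270)/2 = 173, p = (616 + 270)/2 = 443.
Check: 173 · 443 = 76639.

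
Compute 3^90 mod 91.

1

3^1 ≡ 3 (mod 91)
3^2 ≡ 3^2 = 9 ≡ 9 (mod 91)
3^4 ≡ 9^2 = 81 ≡ 81 (mod 91)
3^8 ≡ 81^2 = 6561 ≡ 9 (mod 91)
3^16 ≡ 9^2 = 81 ≡ 81 (mod 91)
3^32 ≡ 81^2 = 6561 ≡ 9 (mod 91)
3^64 ≡ 9^2 = 81 ≡ 81 (mod 91)
90 = 64 + 16 + 8 + 2 in binary powers of 2.
So 3^90 ≡ 81 · 81 · 9 · 9 ≡ 1 (mod 91).
Since the result is 1, base 3 gives no evidence that 91 is composite.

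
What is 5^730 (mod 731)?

298

5^1 ≡ 5 (mod 731)
5^2 ≡ 5^2 = 25 ≡ 25 (mod 731)
5^4 ≡ 25^2 = 625 ≡ 625 (mod 731)
5^8 ≡ 625^2 = 390625 ≡ 271 (mod 731)
5^16 ≡ 271^2 = 73441 ≡ 341 (mod 731)
5^32 ≡ 341^2 = 116281 ≡ 52 (mod 731)
5^64 ≡ 52^2 = 2704 ≡ 511 (mod 731)
5^128 ≡ 511^2 = 261121 ≡ 154 (mod 731)
5^256 ≡ 154^2 = 23716 ≡ 324 (mod 731)
5^512 ≡ 324^2 = 104976 ≡ 443 (mod 731)
730 = 512 + 128 + 64 + 16 + 8 + 2 in binary powers of 2.
So 5^730 ≡ 443 · 154 · 511 · 341 · 271 · 25 ≡ 298 (mod 731).
Since 298 ≠ 1, base 5 is a Fermat witness: 731 is composite.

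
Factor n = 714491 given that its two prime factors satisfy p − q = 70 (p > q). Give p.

881

Since p = q + 70, we have 714491 = q(q + 70), so q² + 70q − 714491 = 0.
Discriminant: 70² + 4·714491 = 4900 + 2857964 = 2862864; √2862864 = 1692.
q = (−70 + 1692)/2 = 811, and p = q + 70 = 881.
Check: 811 · 881 = 714491.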